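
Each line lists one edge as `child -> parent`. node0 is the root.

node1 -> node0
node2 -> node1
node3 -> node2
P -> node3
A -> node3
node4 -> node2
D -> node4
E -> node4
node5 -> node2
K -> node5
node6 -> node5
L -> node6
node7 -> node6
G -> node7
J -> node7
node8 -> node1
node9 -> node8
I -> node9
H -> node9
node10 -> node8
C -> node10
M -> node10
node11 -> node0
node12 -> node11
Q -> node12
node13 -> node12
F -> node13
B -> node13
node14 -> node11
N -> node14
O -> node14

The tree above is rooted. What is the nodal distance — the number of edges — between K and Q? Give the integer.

7

The MRCA of K and Q is the root of the tree.
From K up to that node: 4 branches. From Q up to the same node: 3 branches. Total: 4 + 3 = 7.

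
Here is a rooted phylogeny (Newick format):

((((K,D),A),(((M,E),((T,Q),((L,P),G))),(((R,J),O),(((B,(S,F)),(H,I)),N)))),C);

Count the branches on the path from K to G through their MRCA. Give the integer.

The MRCA of K and G is the node subtending (((K,D),A),(((M,E),((T,Q),((L,P),G))),(((R,J),O),(((B,(S,F)),(H,I)),N)))).
From K up to that node: 3 branches. From G up to the same node: 5 branches. Total: 3 + 5 = 8.

8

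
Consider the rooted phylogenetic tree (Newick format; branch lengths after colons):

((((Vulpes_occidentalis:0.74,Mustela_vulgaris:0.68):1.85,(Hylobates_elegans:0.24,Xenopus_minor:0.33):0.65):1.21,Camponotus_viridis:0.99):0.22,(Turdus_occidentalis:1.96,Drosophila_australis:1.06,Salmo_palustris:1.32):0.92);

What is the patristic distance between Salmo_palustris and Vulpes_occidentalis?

The path runs Salmo_palustris → … → MRCA → … → Vulpes_occidentalis; the MRCA is the root of the tree.
Branch lengths along that path: 1.32 + 0.92 + 0.22 + 1.21 + 1.85 + 0.74 = 6.26.

6.26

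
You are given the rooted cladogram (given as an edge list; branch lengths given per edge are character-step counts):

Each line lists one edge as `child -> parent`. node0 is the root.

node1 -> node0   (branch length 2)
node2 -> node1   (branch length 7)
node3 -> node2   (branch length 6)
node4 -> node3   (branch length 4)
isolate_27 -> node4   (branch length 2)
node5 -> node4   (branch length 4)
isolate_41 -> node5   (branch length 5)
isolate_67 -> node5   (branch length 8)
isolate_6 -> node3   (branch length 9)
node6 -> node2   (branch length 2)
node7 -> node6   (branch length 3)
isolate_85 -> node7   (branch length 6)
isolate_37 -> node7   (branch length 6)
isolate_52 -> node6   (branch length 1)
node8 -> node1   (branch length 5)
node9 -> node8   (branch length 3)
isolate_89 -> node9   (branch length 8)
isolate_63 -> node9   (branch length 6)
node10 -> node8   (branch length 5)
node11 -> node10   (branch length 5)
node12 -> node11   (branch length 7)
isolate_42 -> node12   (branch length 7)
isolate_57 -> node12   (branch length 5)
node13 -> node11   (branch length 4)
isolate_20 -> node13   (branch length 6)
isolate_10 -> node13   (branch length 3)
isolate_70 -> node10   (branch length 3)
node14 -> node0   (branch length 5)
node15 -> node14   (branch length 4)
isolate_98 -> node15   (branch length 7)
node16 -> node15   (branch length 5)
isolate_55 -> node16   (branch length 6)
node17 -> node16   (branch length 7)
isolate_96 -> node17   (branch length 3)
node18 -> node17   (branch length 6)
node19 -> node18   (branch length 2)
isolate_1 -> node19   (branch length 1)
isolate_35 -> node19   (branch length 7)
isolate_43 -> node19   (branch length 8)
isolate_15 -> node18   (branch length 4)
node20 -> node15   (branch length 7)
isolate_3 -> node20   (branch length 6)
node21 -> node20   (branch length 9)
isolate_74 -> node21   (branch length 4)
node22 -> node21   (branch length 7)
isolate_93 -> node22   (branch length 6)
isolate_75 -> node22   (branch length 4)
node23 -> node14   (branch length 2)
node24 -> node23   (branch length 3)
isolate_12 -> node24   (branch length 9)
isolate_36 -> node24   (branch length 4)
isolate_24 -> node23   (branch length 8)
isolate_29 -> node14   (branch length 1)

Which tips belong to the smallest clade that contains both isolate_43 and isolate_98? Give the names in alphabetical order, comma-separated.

Tracing isolate_43: it sits inside (isolate_1,isolate_35,isolate_43).
Tracing isolate_98: it sits inside (isolate_98,(isolate_55,(isolate_96,((isolate_1,isolate_35,isolate_43),isolate_15))),(isolate_3,(isolate_74,(isolate_93,isolate_75)))).
The smallest clade enclosing both is (isolate_98,(isolate_55,(isolate_96,((isolate_1,isolate_35,isolate_43),isolate_15))),(isolate_3,(isolate_74,(isolate_93,isolate_75)))); the answer is its 11 terminal taxa in alphabetical order.

isolate_1, isolate_15, isolate_3, isolate_35, isolate_43, isolate_55, isolate_74, isolate_75, isolate_93, isolate_96, isolate_98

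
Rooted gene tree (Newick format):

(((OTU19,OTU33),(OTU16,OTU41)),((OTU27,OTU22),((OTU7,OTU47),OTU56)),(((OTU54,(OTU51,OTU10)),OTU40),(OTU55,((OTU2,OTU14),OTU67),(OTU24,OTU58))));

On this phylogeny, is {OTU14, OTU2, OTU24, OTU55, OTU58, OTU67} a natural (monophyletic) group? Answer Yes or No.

Yes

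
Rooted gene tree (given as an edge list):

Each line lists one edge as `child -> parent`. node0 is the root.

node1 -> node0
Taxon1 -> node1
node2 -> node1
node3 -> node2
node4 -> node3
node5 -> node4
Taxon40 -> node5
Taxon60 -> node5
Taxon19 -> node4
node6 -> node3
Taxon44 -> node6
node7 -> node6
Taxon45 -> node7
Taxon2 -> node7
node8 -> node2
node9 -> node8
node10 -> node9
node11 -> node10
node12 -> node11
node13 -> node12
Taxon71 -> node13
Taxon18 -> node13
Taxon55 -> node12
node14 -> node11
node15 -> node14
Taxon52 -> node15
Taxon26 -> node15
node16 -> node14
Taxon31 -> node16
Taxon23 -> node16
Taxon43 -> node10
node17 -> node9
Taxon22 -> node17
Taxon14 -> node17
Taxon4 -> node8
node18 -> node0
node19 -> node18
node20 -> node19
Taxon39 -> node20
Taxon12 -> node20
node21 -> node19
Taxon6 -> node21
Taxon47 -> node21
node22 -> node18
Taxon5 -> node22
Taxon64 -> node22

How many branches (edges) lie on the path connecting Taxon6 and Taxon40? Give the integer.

10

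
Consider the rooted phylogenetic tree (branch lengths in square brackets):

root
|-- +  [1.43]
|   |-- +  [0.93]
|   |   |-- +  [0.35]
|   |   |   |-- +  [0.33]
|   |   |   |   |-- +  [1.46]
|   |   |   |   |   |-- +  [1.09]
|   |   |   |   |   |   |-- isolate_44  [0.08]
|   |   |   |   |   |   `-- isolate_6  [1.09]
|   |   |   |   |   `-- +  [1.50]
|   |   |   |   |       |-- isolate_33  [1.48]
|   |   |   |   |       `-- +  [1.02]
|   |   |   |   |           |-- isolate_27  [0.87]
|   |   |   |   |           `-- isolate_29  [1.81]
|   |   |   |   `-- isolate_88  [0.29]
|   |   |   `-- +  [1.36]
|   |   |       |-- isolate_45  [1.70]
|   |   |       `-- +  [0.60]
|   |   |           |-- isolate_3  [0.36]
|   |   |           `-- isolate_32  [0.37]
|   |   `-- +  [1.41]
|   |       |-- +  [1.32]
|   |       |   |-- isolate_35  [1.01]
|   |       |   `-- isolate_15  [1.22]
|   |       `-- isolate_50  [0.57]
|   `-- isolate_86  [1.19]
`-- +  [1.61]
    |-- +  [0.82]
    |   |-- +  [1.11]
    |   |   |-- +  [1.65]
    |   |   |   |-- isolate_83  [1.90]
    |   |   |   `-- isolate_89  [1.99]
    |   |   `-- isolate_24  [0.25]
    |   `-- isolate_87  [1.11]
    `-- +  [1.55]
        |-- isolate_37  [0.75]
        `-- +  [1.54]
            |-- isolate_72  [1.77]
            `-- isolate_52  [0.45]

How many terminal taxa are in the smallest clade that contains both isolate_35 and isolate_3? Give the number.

12

The MRCA of isolate_35 and isolate_3 is the node subtending (((((isolate_44,isolate_6),(isolate_33,(isolate_27,isolate_29))),isolate_88),(isolate_45,(isolate_3,isolate_32))),((isolate_35,isolate_15),isolate_50)).
That clade contains 12 terminal taxa: isolate_15, isolate_27, isolate_29, isolate_3, isolate_32, isolate_33, isolate_35, isolate_44, isolate_45, isolate_50, isolate_6, isolate_88.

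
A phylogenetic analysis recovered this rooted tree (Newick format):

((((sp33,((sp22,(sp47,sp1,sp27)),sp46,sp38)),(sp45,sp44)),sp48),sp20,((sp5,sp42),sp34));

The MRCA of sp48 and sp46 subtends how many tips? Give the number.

The MRCA of sp48 and sp46 is the node subtending (((sp33,((sp22,(sp47,sp1,sp27)),sp46,sp38)),(sp45,sp44)),sp48).
That clade contains 10 terminal taxa: sp1, sp22, sp27, sp33, sp38, sp44, sp45, sp46, sp47, sp48.

10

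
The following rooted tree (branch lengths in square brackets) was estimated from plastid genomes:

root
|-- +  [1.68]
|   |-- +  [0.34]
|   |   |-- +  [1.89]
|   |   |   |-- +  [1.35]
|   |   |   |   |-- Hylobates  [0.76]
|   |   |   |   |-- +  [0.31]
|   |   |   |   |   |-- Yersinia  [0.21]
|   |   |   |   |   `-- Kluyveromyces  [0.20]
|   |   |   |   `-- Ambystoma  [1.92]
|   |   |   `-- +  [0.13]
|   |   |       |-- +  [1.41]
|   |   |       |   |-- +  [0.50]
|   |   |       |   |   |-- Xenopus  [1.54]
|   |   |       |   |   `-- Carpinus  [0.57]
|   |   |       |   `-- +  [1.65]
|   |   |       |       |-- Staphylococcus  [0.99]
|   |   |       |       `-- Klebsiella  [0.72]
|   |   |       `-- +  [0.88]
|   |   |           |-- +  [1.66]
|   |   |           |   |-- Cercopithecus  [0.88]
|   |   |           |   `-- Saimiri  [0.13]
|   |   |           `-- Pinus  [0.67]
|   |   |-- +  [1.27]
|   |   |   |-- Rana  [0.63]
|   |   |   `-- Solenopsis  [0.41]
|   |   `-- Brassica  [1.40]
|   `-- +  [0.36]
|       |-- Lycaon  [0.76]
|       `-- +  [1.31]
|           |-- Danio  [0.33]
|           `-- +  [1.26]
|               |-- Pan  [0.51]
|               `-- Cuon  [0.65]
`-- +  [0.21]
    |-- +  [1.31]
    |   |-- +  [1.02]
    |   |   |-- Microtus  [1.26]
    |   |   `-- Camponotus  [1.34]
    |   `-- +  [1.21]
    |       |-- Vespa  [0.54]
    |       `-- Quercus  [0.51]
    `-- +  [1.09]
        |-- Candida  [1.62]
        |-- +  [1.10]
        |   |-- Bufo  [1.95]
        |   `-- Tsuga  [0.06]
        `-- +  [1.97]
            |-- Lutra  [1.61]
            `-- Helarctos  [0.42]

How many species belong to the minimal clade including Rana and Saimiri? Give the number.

14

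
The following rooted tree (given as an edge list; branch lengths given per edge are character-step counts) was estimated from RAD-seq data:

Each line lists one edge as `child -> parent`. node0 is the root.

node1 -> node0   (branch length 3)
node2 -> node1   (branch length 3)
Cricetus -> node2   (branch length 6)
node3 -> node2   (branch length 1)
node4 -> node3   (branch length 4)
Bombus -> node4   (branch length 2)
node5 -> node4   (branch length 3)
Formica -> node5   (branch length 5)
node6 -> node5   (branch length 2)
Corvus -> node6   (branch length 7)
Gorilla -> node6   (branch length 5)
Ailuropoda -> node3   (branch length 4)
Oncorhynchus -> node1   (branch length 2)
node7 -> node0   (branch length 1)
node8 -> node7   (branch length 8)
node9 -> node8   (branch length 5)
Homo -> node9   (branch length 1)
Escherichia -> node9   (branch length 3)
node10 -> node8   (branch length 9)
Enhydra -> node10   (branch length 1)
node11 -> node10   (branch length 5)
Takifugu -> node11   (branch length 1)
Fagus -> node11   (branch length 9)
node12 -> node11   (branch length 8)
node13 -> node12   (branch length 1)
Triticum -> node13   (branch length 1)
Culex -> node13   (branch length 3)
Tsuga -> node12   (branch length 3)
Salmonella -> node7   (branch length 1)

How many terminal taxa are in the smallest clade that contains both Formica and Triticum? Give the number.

The MRCA of Formica and Triticum is the root, so the clade is the entire tree.
That clade contains 16 terminal taxa: Ailuropoda, Bombus, Corvus, Cricetus, Culex, Enhydra, Escherichia, Fagus, Formica, Gorilla, Homo, Oncorhynchus, Salmonella, Takifugu, Triticum, Tsuga.

16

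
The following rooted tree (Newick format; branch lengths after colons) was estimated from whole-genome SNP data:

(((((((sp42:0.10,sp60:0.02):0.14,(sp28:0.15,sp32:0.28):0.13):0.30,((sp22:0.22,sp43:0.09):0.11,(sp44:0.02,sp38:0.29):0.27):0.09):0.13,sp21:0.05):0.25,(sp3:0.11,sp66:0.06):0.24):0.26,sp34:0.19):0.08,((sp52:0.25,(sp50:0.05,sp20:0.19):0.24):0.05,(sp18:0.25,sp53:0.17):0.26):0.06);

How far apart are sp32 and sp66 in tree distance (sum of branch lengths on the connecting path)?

The path runs sp32 → … → MRCA → … → sp66; the MRCA is the node subtending (((((sp42,sp60),(sp28,sp32)),((sp22,sp43),(sp44,sp38))),sp21),(sp3,sp66)).
Branch lengths along that path: 0.28 + 0.13 + 0.30 + 0.13 + 0.25 + 0.24 + 0.06 = 1.39.

1.39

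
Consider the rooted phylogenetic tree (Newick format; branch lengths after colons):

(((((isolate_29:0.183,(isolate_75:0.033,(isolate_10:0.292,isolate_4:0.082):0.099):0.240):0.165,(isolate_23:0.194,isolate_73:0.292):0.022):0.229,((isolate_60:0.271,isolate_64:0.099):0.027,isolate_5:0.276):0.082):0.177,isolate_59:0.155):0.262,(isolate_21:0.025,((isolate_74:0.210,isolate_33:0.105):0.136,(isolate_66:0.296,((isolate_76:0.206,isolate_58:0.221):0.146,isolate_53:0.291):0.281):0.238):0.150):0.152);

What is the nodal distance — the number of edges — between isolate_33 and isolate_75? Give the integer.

10

The MRCA of isolate_33 and isolate_75 is the root of the tree.
From isolate_33 up to that node: 4 branches. From isolate_75 up to the same node: 6 branches. Total: 4 + 6 = 10.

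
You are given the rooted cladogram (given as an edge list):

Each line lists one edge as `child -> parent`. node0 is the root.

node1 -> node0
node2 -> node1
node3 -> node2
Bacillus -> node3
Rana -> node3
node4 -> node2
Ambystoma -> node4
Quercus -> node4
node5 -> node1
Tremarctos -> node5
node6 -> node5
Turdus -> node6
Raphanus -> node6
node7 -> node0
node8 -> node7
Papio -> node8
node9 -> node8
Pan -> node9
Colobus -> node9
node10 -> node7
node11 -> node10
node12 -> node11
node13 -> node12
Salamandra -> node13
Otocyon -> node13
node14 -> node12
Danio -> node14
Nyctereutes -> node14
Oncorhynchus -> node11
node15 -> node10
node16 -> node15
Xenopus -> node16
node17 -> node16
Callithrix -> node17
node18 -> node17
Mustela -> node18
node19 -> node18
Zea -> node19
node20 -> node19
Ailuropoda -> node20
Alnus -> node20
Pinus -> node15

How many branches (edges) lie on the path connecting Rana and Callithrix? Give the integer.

10

The MRCA of Rana and Callithrix is the root of the tree.
From Rana up to that node: 4 branches. From Callithrix up to the same node: 6 branches. Total: 4 + 6 = 10.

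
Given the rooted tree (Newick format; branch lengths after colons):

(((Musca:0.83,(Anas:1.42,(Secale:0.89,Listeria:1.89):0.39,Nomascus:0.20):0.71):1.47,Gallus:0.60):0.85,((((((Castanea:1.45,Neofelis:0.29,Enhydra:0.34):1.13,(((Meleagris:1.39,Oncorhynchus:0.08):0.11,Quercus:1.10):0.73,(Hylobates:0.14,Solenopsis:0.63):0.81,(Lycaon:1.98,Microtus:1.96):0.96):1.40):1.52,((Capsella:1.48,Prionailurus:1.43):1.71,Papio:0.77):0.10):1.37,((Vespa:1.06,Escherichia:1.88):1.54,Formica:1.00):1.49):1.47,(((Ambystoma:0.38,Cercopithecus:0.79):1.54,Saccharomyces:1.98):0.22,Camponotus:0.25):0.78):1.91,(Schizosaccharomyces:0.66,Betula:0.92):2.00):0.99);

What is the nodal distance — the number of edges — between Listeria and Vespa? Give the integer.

The MRCA of Listeria and Vespa is the root of the tree.
From Listeria up to that node: 5 branches. From Vespa up to the same node: 6 branches. Total: 5 + 6 = 11.

11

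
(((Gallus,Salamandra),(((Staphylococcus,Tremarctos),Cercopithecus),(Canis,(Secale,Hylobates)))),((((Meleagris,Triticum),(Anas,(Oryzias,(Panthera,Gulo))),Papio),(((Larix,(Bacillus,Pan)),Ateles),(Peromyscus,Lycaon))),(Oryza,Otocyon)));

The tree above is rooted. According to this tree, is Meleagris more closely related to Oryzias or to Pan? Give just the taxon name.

Oryzias

The MRCA of Meleagris and Oryzias subtends ((Meleagris,Triticum),(Anas,(Oryzias,(Panthera,Gulo))),Papio) (7 taxa).
The MRCA of Meleagris and Pan subtends (((Meleagris,Triticum),(Anas,(Oryzias,(Panthera,Gulo))),Papio),(((Larix,(Bacillus,Pan)),Ateles),(Peromyscus,Lycaon))) (13 taxa).
The first is nested inside the second, so Meleagris shares a more recent common ancestor with Oryzias.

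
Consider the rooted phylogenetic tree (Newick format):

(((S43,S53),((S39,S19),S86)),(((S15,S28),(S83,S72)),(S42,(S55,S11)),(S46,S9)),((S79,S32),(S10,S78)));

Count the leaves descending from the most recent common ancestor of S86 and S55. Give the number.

The MRCA of S86 and S55 is the root, so the clade is the entire tree.
That clade contains 18 terminal taxa: S10, S11, S15, S19, S28, S32, S39, S42, S43, S46, S53, S55, S72, S78, S79, S83, S86, S9.

18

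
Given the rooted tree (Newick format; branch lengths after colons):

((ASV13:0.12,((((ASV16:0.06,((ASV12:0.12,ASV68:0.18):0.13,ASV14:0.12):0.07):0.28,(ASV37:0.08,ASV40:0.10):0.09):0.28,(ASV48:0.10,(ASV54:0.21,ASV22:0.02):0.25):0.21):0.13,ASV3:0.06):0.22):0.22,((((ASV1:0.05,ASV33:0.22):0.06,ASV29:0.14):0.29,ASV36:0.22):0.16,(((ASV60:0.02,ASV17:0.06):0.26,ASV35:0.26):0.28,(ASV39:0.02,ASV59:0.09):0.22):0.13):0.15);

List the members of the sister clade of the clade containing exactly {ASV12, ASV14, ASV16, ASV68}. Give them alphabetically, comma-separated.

The clade containing exactly {ASV12, ASV14, ASV16, ASV68} attaches to the tree at the node subtending ((ASV16,((ASV12,ASV68),ASV14)),(ASV37,ASV40)).
The other lineage descending from that same node — the sister group — is (ASV37,ASV40); its 2 tips in alphabetical order are the answer.

ASV37, ASV40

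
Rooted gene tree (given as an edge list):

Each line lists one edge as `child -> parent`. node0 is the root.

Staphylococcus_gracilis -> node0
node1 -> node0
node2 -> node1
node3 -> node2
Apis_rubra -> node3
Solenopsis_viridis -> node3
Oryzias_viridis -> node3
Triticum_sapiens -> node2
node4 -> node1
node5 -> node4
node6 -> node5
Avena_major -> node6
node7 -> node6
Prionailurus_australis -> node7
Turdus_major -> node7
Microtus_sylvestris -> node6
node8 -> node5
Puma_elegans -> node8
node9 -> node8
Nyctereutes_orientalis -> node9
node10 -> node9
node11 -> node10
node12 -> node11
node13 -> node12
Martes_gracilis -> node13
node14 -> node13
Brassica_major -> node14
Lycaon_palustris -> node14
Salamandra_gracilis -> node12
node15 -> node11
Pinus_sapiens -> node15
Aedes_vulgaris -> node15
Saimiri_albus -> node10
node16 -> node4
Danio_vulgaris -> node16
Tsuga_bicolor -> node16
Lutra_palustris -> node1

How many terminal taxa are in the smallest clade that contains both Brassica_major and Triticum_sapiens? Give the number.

20

The MRCA of Brassica_major and Triticum_sapiens is the node subtending (((Apis_rubra,Solenopsis_viridis,Oryzias_viridis),Triticum_sapiens),(((Avena_major,(Prionailurus_australis,Turdus_major),Microtus_sylvestris),(Puma_elegans,(Nyctereutes_orientalis,((((Martes_gracilis,(Brassica_major,Lycaon_palustris)),Salamandra_gracilis),(Pinus_sapiens,Aedes_vulgaris)),Saimiri_albus)))),(Danio_vulgaris,Tsuga_bicolor)),Lutra_palustris).
That clade contains 20 terminal taxa: Aedes_vulgaris, Apis_rubra, Avena_major, Brassica_major, Danio_vulgaris, Lutra_palustris, Lycaon_palustris, Martes_gracilis, Microtus_sylvestris, Nyctereutes_orientalis, Oryzias_viridis, Pinus_sapiens, Prionailurus_australis, Puma_elegans, Saimiri_albus, Salamandra_gracilis, Solenopsis_viridis, Triticum_sapiens, Tsuga_bicolor, Turdus_major.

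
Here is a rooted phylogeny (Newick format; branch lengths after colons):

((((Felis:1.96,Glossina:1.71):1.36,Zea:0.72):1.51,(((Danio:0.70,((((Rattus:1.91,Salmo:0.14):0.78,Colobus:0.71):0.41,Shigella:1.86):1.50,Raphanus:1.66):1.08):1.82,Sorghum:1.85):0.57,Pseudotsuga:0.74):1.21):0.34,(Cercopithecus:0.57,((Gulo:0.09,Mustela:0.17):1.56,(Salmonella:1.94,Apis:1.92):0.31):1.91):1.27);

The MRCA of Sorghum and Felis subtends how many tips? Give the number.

11

The MRCA of Sorghum and Felis is the node subtending (((Felis,Glossina),Zea),(((Danio,((((Rattus,Salmo),Colobus),Shigella),Raphanus)),Sorghum),Pseudotsuga)).
That clade contains 11 terminal taxa: Colobus, Danio, Felis, Glossina, Pseudotsuga, Raphanus, Rattus, Salmo, Shigella, Sorghum, Zea.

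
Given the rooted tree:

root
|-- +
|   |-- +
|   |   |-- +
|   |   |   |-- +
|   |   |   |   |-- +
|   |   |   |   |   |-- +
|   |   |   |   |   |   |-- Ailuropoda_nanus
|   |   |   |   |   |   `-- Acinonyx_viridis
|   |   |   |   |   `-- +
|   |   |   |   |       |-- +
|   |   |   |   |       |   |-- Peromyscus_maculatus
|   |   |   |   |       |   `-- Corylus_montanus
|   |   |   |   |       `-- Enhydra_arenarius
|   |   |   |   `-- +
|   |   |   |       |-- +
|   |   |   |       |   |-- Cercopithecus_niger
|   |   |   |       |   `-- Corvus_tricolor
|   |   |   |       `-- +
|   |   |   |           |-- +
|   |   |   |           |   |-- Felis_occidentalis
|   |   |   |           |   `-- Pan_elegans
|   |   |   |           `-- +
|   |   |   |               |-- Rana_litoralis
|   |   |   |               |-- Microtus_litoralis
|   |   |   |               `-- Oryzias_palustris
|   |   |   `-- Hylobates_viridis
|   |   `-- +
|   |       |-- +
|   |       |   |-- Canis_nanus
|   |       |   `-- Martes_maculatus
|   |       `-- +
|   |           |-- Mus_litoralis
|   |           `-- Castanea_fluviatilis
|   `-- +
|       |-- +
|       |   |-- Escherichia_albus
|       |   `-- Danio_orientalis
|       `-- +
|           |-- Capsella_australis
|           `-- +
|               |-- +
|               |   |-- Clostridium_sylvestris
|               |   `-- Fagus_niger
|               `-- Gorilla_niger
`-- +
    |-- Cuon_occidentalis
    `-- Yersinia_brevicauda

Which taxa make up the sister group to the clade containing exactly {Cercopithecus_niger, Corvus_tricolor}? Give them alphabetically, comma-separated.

Felis_occidentalis, Microtus_litoralis, Oryzias_palustris, Pan_elegans, Rana_litoralis

The clade containing exactly {Cercopithecus_niger, Corvus_tricolor} attaches to the tree at the node subtending ((Cercopithecus_niger,Corvus_tricolor),((Felis_occidentalis,Pan_elegans),(Rana_litoralis,Microtus_litoralis,Oryzias_palustris))).
The other lineage descending from that same node — the sister group — is ((Felis_occidentalis,Pan_elegans),(Rana_litoralis,Microtus_litoralis,Oryzias_palustris)); its 5 tips in alphabetical order are the answer.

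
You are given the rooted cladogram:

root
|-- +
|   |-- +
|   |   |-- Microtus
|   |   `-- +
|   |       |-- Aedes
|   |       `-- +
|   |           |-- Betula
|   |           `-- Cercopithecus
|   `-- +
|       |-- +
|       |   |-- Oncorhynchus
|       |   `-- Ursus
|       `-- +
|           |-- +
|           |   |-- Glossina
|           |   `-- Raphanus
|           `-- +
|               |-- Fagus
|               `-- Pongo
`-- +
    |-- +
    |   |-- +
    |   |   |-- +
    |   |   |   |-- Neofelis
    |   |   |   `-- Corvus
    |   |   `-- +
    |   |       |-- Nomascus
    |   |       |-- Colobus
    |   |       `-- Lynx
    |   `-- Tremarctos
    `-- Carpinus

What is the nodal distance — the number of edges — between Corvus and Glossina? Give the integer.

The MRCA of Corvus and Glossina is the root of the tree.
From Corvus up to that node: 5 branches. From Glossina up to the same node: 5 branches. Total: 5 + 5 = 10.

10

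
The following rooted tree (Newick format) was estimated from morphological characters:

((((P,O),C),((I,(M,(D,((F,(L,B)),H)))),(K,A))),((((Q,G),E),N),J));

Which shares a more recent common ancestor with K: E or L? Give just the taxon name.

L

The MRCA of K and L subtends ((I,(M,(D,((F,(L,B)),H)))),(K,A)) (9 taxa).
The MRCA of K and E is the root, subtending the entire tree (17 taxa).
The first is nested inside the second, so K shares a more recent common ancestor with L.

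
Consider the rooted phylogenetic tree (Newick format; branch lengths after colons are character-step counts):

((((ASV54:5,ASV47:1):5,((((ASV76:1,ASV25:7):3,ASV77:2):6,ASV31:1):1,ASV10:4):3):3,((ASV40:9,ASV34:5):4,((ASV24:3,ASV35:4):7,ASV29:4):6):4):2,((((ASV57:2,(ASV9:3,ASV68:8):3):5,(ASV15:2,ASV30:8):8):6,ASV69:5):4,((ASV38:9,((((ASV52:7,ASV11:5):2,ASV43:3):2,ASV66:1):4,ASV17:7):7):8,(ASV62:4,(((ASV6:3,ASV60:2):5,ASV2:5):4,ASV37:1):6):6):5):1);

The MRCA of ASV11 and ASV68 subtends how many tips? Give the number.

The MRCA of ASV11 and ASV68 is the node subtending ((((ASV57,(ASV9,ASV68)),(ASV15,ASV30)),ASV69),((ASV38,((((ASV52,ASV11),ASV43),ASV66),ASV17)),(ASV62,(((ASV6,ASV60),ASV2),ASV37)))).
That clade contains 17 terminal taxa: ASV11, ASV15, ASV17, ASV2, ASV30, ASV37, ASV38, ASV43, ASV52, ASV57, ASV6, ASV60, ASV62, ASV66, ASV68, ASV69, ASV9.

17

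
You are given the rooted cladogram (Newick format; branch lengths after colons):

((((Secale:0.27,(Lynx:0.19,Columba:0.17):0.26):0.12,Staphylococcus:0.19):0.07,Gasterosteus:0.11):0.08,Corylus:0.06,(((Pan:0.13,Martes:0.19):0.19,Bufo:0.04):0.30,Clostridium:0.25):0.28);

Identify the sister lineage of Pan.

Martes

Pan attaches to the tree at the node subtending (Pan,Martes).
The other lineage descending from that same node — the sister group — is the single tip Martes.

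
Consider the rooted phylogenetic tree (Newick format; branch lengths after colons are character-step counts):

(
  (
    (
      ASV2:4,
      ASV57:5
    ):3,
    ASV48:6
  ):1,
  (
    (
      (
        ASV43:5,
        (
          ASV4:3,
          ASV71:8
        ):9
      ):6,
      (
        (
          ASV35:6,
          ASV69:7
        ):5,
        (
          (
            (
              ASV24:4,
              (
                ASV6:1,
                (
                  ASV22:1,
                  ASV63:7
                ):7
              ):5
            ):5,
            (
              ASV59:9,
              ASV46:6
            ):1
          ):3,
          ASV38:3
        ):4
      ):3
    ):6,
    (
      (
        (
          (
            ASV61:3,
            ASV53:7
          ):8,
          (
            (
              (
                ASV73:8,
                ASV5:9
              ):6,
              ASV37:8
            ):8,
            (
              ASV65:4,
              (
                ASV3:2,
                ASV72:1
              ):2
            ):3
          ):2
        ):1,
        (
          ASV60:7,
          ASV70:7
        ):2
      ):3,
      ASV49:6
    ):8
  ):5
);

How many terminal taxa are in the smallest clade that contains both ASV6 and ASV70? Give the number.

The MRCA of ASV6 and ASV70 is the node subtending (((ASV43,(ASV4,ASV71)),((ASV35,ASV69),(((ASV24,(ASV6,(ASV22,ASV63))),(ASV59,ASV46)),ASV38))),((((ASV61,ASV53),(((ASV73,ASV5),ASV37),(ASV65,(ASV3,ASV72)))),(ASV60,ASV70)),ASV49)).
That clade contains 23 terminal taxa: ASV22, ASV24, ASV3, ASV35, ASV37, ASV38, ASV4, ASV43, ASV46, ASV49, ASV5, ASV53, ASV59, ASV6, ASV60, ASV61, ASV63, ASV65, ASV69, ASV70, ASV71, ASV72, ASV73.

23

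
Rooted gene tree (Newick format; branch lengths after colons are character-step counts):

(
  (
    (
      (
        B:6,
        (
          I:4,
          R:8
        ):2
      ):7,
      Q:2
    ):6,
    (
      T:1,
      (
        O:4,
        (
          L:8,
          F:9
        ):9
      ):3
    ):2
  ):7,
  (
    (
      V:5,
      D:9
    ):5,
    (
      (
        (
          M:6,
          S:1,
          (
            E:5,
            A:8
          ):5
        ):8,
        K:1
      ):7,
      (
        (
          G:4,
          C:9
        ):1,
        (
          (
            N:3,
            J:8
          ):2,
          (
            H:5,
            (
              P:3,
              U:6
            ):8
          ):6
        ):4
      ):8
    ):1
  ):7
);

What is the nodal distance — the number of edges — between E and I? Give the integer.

11

The MRCA of E and I is the root of the tree.
From E up to that node: 6 branches. From I up to the same node: 5 branches. Total: 6 + 5 = 11.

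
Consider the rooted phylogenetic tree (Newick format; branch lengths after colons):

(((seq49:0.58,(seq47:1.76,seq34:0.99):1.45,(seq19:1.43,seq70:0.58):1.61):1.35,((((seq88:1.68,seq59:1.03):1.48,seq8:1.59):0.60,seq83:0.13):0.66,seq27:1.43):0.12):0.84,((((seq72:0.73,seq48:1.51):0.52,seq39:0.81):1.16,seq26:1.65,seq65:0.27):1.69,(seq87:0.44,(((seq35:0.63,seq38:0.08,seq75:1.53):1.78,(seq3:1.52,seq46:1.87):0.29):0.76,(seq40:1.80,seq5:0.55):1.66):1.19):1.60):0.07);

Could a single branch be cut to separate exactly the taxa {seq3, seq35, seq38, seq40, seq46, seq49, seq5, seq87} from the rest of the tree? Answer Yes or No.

No

The MRCA of the listed taxa is the root, so the smallest clade containing them is the whole tree.
That clade also contains seq19, seq26, seq27, seq34, seq39, seq47, seq48, seq59, seq65, seq70, seq72, seq75, seq8, seq83, seq88, which are not in the proposed group, so the group is not monophyletic.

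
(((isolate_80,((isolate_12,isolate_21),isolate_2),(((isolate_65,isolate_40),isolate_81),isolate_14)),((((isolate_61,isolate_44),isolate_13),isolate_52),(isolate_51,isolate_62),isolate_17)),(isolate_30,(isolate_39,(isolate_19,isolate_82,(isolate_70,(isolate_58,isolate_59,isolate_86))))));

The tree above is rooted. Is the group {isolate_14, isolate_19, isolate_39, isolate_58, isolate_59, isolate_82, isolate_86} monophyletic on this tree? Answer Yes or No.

No

The MRCA of the listed taxa is the root, so the smallest clade containing them is the whole tree.
That clade also contains isolate_12, isolate_13, isolate_17, isolate_2, isolate_21, isolate_30, isolate_40, isolate_44, isolate_51, isolate_52, isolate_61, isolate_62, isolate_65, isolate_70, isolate_80, isolate_81, which are not in the proposed group, so the group is not monophyletic.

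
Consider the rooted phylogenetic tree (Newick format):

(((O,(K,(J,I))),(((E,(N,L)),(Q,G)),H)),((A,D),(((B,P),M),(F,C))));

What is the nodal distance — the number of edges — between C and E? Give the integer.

9

The MRCA of C and E is the root of the tree.
From C up to that node: 4 branches. From E up to the same node: 5 branches. Total: 4 + 5 = 9.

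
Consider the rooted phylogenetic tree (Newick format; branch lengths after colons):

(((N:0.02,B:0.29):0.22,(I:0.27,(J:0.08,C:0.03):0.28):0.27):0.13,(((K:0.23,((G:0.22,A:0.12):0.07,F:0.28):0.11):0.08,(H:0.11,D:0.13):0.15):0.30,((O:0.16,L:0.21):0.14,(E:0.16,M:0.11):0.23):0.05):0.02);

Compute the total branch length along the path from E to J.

1.22

The path runs E → … → MRCA → … → J; the MRCA is the root of the tree.
Branch lengths along that path: 0.16 + 0.23 + 0.05 + 0.02 + 0.13 + 0.27 + 0.28 + 0.08 = 1.22.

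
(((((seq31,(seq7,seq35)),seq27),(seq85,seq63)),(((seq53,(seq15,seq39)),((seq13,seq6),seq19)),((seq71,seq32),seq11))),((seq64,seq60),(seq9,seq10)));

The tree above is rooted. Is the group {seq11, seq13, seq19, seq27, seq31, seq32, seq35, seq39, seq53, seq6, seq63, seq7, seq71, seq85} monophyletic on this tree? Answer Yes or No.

No

The MRCA of the listed taxa subtends ((((seq31,(seq7,seq35)),seq27),(seq85,seq63)),(((seq53,(seq15,seq39)),((seq13,seq6),seq19)),((seq71,seq32),seq11))).
That clade also contains seq15, which is not in the proposed group, so the group is not monophyletic.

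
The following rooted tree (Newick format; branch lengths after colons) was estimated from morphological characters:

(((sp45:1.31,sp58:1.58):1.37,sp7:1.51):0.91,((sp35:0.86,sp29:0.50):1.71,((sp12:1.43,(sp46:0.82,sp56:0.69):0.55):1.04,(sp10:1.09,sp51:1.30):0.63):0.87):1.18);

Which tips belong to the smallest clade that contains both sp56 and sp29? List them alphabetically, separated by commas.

Tracing sp56: it sits inside (sp46,sp56).
Tracing sp29: it sits inside (sp35,sp29).
The smallest clade enclosing both is ((sp35,sp29),((sp12,(sp46,sp56)),(sp10,sp51))); the answer is its 7 terminal taxa in alphabetical order.

sp10, sp12, sp29, sp35, sp46, sp51, sp56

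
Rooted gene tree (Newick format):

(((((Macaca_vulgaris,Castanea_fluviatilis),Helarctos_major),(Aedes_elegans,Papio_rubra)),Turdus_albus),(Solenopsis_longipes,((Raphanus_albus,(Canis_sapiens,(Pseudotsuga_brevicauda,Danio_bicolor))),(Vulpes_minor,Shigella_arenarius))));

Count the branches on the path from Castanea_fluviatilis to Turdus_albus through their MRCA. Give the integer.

5

The MRCA of Castanea_fluviatilis and Turdus_albus is the node subtending ((((Macaca_vulgaris,Castanea_fluviatilis),Helarctos_major),(Aedes_elegans,Papio_rubra)),Turdus_albus).
From Castanea_fluviatilis up to that node: 4 branches. From Turdus_albus up to the same node: 1 branch. Total: 4 + 1 = 5.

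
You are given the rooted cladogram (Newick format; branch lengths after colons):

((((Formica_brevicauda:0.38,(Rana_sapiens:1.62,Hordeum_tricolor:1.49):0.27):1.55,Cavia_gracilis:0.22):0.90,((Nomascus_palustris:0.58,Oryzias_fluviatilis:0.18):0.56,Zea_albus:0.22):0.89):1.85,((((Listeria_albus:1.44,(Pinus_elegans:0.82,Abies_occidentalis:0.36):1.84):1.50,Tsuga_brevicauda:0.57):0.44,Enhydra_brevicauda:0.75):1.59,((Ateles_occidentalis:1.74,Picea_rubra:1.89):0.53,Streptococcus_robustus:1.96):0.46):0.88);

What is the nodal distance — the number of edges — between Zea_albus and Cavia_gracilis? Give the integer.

The MRCA of Zea_albus and Cavia_gracilis is the node subtending (((Formica_brevicauda,(Rana_sapiens,Hordeum_tricolor)),Cavia_gracilis),((Nomascus_palustris,Oryzias_fluviatilis),Zea_albus)).
From Zea_albus up to that node: 2 branches. From Cavia_gracilis up to the same node: 2 branches. Total: 2 + 2 = 4.

4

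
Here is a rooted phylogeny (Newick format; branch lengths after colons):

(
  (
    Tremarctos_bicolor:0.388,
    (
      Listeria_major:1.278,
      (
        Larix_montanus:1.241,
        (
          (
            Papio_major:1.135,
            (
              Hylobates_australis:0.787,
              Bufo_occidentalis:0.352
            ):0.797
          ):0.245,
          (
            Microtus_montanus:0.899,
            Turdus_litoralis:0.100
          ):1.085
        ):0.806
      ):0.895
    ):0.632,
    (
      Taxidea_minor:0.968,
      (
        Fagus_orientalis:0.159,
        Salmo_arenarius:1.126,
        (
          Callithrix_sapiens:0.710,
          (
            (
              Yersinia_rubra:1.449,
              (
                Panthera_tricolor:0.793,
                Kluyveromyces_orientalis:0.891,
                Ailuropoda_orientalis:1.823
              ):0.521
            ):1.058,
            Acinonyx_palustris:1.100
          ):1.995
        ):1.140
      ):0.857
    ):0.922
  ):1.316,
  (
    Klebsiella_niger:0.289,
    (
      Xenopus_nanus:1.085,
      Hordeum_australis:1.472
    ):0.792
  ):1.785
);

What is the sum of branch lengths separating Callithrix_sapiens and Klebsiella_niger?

The path runs Callithrix_sapiens → … → MRCA → … → Klebsiella_niger; the MRCA is the root of the tree.
Branch lengths along that path: 0.710 + 1.140 + 0.857 + 0.922 + 1.316 + 1.785 + 0.289 = 7.019.

7.019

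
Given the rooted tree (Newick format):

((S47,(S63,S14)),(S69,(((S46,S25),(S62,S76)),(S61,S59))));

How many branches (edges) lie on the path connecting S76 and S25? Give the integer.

4

The MRCA of S76 and S25 is the node subtending ((S46,S25),(S62,S76)).
From S76 up to that node: 2 branches. From S25 up to the same node: 2 branches. Total: 2 + 2 = 4.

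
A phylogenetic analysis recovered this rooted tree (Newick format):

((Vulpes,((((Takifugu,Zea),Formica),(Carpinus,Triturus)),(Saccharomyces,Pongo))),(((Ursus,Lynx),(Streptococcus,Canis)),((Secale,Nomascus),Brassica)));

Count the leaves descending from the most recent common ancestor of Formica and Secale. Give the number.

15

The MRCA of Formica and Secale is the root, so the clade is the entire tree.
That clade contains 15 terminal taxa: Brassica, Canis, Carpinus, Formica, Lynx, Nomascus, Pongo, Saccharomyces, Secale, Streptococcus, Takifugu, Triturus, Ursus, Vulpes, Zea.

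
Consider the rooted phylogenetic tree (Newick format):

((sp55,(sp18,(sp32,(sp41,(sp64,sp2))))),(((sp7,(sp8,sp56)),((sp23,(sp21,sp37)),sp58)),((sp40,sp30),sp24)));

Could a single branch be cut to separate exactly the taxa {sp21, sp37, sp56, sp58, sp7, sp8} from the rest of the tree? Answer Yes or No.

The MRCA of the listed taxa subtends ((sp7,(sp8,sp56)),((sp23,(sp21,sp37)),sp58)).
That clade also contains sp23, which is not in the proposed group, so the group is not monophyletic.

No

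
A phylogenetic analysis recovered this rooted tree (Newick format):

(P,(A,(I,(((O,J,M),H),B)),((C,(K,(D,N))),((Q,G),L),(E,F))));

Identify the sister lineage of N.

D

N attaches to the tree at the node subtending (D,N).
The other lineage descending from that same node — the sister group — is the single tip D.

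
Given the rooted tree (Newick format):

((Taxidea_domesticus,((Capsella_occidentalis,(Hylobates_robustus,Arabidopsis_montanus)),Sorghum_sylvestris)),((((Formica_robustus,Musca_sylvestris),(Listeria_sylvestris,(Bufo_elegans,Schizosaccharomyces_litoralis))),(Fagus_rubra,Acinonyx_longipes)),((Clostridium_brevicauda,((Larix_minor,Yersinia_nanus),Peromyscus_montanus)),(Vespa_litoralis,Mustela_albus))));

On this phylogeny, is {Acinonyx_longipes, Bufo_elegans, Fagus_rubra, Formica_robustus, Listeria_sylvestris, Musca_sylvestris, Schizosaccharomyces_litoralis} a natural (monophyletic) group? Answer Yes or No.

The most recent common ancestor of these taxa subtends (((Formica_robustus,Musca_sylvestris),(Listeria_sylvestris,(Bufo_elegans,Schizosaccharomyces_litoralis))),(Fagus_rubra,Acinonyx_longipes)).
That clade has exactly 7 tips — every listed taxon and nothing else — so the group is monophyletic.

Yes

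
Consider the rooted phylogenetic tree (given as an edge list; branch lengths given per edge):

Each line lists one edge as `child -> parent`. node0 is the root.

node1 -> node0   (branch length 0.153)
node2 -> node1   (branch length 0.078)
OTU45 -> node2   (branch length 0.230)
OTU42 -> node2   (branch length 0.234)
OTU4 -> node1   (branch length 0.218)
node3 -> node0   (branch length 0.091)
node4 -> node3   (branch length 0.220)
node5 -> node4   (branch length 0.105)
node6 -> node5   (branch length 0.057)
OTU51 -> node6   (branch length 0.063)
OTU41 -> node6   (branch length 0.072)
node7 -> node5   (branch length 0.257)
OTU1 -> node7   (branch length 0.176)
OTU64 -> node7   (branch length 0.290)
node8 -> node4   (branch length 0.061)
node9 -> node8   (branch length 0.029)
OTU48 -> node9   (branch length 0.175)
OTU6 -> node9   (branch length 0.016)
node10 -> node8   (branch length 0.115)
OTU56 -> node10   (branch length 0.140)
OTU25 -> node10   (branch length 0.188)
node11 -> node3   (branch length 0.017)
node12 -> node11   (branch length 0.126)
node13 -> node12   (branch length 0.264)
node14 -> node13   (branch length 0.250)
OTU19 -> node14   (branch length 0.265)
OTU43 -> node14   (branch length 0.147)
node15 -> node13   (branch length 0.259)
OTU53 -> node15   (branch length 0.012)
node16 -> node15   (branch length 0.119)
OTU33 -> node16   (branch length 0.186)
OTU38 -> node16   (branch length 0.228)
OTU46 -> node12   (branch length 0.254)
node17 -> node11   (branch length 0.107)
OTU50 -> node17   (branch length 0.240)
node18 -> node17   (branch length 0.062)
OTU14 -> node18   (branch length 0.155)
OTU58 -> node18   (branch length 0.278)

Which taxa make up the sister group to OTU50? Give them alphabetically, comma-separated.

OTU50 attaches to the tree at the node subtending (OTU50,(OTU14,OTU58)).
The other lineage descending from that same node — the sister group — is (OTU14,OTU58); its 2 tips in alphabetical order are the answer.

OTU14, OTU58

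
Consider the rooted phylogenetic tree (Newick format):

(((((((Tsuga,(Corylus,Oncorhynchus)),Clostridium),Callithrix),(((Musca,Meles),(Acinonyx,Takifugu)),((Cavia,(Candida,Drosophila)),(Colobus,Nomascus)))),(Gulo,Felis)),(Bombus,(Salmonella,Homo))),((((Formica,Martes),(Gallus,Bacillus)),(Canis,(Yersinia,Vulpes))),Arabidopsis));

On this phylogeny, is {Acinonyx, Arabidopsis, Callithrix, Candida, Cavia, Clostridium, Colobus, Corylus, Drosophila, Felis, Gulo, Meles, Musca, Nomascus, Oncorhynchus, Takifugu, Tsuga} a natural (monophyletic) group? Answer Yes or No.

No

The MRCA of the listed taxa is the root, so the smallest clade containing them is the whole tree.
That clade also contains Bacillus, Bombus, Canis, Formica, Gallus, Homo, Martes, Salmonella, Vulpes, Yersinia, which are not in the proposed group, so the group is not monophyletic.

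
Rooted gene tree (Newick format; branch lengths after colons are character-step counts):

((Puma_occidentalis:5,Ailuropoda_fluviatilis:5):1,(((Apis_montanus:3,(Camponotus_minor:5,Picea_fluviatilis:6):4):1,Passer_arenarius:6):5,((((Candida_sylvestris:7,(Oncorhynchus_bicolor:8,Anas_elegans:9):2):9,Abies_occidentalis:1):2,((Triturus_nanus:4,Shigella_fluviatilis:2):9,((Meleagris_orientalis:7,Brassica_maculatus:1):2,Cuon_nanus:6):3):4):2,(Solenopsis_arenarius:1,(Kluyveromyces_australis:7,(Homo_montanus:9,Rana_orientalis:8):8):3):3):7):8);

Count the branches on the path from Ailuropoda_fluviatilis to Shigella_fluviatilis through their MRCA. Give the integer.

8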